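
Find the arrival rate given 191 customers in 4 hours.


lambda = total arrivals / time = 191 / 4 = 47.75 per hour

47.75 per hour


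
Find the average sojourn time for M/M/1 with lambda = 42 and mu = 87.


W = 1/(mu - lambda) = 1/(87 - 42) = 0.0222 hours

0.0222 hours


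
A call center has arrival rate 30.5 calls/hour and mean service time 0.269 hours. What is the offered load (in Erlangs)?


Offered load a = lambda * E[S] = 30.5 * 0.269 = 8.2 Erlangs

8.2 Erlangs


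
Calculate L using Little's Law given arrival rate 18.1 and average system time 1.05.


L = lambda * W = 18.1 * 1.05 = 19.01

19.01


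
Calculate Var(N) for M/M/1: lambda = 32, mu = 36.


rho = 32/36; Var(N) = rho/(1-rho)^2 = 72.0

72.0


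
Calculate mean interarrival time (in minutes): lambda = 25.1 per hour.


Mean interarrival time = 60/lambda = 60/25.1 = 2.39 minutes

2.39 minutes


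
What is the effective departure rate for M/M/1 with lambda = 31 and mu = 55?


For a stable queue (lambda < mu), throughput = lambda = 31 per hour

31 per hour


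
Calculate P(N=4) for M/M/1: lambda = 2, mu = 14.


rho = 2/14; P(n) = (1-rho)*rho^n = (1-2/14)*(2/14)^4 = 0.0004

0.0004


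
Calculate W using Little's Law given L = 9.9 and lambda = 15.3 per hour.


W = L / lambda = 9.9 / 15.3 = 0.6471 hours

0.6471 hours


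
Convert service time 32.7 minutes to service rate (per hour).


mu = 60 / avg_service_time = 60 / 32.7 = 1.83 per hour

1.83 per hour


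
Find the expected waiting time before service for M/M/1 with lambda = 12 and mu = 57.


rho = 12/57; Wq = rho/(mu - lambda) = 0.0047 hours

0.0047 hours


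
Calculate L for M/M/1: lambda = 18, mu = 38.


rho = 18/38; L = rho/(1-rho) = 0.9

0.9


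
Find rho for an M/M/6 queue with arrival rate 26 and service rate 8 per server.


rho = lambda/(c*mu) = 26/(6*8) = 0.5417

0.5417


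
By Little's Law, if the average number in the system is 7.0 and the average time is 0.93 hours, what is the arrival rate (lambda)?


lambda = L / W = 7.0 / 0.93 = 7.53 per hour

7.53 per hour


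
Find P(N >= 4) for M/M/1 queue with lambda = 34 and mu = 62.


P(N >= 4) = rho^4 = (34/62)^4 = 0.0904

0.0904


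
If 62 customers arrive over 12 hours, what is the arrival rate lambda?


lambda = total arrivals / time = 62 / 12 = 5.17 per hour

5.17 per hour


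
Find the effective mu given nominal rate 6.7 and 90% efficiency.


Effective rate = mu * efficiency = 6.7 * 0.9 = 6.03 per hour

6.03 per hour


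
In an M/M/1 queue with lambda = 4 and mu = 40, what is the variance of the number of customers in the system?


rho = 4/40; Var(N) = rho/(1-rho)^2 = 0.12

0.12


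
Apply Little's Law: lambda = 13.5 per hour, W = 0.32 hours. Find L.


L = lambda * W = 13.5 * 0.32 = 4.32

4.32


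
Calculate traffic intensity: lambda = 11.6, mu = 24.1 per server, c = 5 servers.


rho = lambda / (c * mu) = 11.6 / (5 * 24.1) = 0.0963

0.0963


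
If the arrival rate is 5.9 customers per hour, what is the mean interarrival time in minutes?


Mean interarrival time = 60/lambda = 60/5.9 = 10.17 minutes

10.17 minutes


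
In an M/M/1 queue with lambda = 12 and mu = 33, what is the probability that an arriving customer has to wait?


P(wait) = rho = lambda/mu = 12/33 = 0.3636

0.3636


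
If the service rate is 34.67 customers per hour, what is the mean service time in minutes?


Mean service time = 60/mu = 60/34.67 = 1.73 minutes

1.73 minutes


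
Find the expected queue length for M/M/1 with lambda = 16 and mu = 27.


rho = 16/27; Lq = rho^2/(1-rho) = 0.86

0.86


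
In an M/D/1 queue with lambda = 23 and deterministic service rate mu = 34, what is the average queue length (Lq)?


M/D/1: Lq = rho^2 / (2*(1-rho)) where rho = 23/34; Lq = 0.71

0.71


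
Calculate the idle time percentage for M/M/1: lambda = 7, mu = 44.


Idle fraction = (1 - rho) * 100 = (1 - 7/44) * 100 = 84.1%

84.1%


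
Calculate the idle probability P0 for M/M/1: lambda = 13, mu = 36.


P0 = 1 - rho = 1 - 13/36 = 0.6389

0.6389


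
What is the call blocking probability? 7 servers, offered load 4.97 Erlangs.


B(N,A) = (A^N/N!) / sum(A^k/k!, k=0..N) with N=7, A=4.97 = 0.1186

0.1186


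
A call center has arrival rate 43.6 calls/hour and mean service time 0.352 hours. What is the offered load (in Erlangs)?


Offered load a = lambda * E[S] = 43.6 * 0.352 = 15.35 Erlangs

15.35 Erlangs


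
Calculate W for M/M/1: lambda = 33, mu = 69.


W = 1/(mu - lambda) = 1/(69 - 33) = 0.0278 hours

0.0278 hours


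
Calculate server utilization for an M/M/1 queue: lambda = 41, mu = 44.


rho = lambda/mu = 41/44 = 0.9318

0.9318


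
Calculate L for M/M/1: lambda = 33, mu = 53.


rho = 33/53; L = rho/(1-rho) = 1.65

1.65


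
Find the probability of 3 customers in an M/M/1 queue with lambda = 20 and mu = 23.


rho = 20/23; P(n) = (1-rho)*rho^n = (1-20/23)*(20/23)^3 = 0.0858

0.0858


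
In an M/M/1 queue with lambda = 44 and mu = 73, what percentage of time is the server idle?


Idle fraction = (1 - rho) * 100 = (1 - 44/73) * 100 = 39.7%

39.7%


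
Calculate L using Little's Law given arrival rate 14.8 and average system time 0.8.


L = lambda * W = 14.8 * 0.8 = 11.84

11.84


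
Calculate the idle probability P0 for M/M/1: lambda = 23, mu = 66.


P0 = 1 - rho = 1 - 23/66 = 0.6515

0.6515


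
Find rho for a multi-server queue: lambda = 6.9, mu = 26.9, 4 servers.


rho = lambda / (c * mu) = 6.9 / (4 * 26.9) = 0.0641

0.0641


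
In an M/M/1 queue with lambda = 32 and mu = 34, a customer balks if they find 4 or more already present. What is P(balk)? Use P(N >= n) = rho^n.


P(N >= 4) = rho^4 = (32/34)^4 = 0.7847

0.7847


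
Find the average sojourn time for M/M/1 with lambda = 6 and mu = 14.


W = 1/(mu - lambda) = 1/(14 - 6) = 0.125 hours

0.125 hours


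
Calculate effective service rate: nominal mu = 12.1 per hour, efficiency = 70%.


Effective rate = mu * efficiency = 12.1 * 0.7 = 8.47 per hour

8.47 per hour


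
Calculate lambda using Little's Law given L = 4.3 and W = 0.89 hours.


lambda = L / W = 4.3 / 0.89 = 4.83 per hour

4.83 per hour


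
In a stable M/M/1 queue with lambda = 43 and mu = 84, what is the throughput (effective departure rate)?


For a stable queue (lambda < mu), throughput = lambda = 43 per hour

43 per hour


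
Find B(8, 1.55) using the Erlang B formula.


B(N,A) = (A^N/N!) / sum(A^k/k!, k=0..N) with N=8, A=1.55 = 0.0002

0.0002


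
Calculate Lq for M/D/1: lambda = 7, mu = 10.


M/D/1: Lq = rho^2 / (2*(1-rho)) where rho = 7/10; Lq = 0.82

0.82


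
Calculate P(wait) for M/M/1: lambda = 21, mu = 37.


P(wait) = rho = lambda/mu = 21/37 = 0.5676

0.5676


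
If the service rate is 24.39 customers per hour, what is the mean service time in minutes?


Mean service time = 60/mu = 60/24.39 = 2.46 minutes

2.46 minutes


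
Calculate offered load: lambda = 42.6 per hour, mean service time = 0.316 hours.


Offered load a = lambda * E[S] = 42.6 * 0.316 = 13.46 Erlangs

13.46 Erlangs


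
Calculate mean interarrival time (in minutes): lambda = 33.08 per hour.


Mean interarrival time = 60/lambda = 60/33.08 = 1.81 minutes

1.81 minutes


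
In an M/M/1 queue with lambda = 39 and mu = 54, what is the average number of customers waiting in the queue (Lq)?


rho = 39/54; Lq = rho^2/(1-rho) = 1.88

1.88


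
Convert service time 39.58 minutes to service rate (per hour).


mu = 60 / avg_service_time = 60 / 39.58 = 1.52 per hour

1.52 per hour


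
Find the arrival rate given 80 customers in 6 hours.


lambda = total arrivals / time = 80 / 6 = 13.33 per hour

13.33 per hour


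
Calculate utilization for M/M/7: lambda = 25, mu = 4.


rho = lambda/(c*mu) = 25/(7*4) = 0.8929

0.8929


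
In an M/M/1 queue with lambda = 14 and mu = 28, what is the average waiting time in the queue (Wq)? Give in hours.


rho = 14/28; Wq = rho/(mu - lambda) = 0.0357 hours

0.0357 hours


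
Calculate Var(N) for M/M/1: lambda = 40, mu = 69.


rho = 40/69; Var(N) = rho/(1-rho)^2 = 3.28

3.28


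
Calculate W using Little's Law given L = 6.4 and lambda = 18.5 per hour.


W = L / lambda = 6.4 / 18.5 = 0.3459 hours

0.3459 hours


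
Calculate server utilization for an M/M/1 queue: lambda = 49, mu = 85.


rho = lambda/mu = 49/85 = 0.5765

0.5765


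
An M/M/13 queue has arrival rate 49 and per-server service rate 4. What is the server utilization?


rho = lambda/(c*mu) = 49/(13*4) = 0.9423

0.9423


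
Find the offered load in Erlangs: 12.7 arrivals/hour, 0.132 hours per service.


Offered load a = lambda * E[S] = 12.7 * 0.132 = 1.68 Erlangs

1.68 Erlangs


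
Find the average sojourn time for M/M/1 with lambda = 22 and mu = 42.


W = 1/(mu - lambda) = 1/(42 - 22) = 0.05 hours

0.05 hours


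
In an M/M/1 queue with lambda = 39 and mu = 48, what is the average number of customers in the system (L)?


rho = 39/48; L = rho/(1-rho) = 4.33

4.33


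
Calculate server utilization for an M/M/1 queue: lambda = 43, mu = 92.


rho = lambda/mu = 43/92 = 0.4674

0.4674


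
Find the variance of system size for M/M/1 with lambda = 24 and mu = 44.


rho = 24/44; Var(N) = rho/(1-rho)^2 = 2.64

2.64


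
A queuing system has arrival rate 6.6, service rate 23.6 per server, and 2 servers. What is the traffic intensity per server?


rho = lambda / (c * mu) = 6.6 / (2 * 23.6) = 0.1398

0.1398


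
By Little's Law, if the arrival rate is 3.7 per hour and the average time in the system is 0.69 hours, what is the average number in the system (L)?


L = lambda * W = 3.7 * 0.69 = 2.55

2.55


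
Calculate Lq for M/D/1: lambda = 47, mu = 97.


M/D/1: Lq = rho^2 / (2*(1-rho)) where rho = 47/97; Lq = 0.23

0.23


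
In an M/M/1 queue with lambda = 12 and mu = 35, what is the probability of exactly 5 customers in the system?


rho = 12/35; P(n) = (1-rho)*rho^n = (1-12/35)*(12/35)^5 = 0.0031

0.0031


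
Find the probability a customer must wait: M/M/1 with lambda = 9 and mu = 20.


P(wait) = rho = lambda/mu = 9/20 = 0.45

0.45


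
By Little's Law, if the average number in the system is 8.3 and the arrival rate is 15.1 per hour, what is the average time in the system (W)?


W = L / lambda = 8.3 / 15.1 = 0.5497 hours

0.5497 hours


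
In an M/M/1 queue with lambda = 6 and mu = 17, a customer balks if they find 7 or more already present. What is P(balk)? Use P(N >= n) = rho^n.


P(N >= 7) = rho^7 = (6/17)^7 = 0.0007

0.0007


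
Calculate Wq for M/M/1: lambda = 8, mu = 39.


rho = 8/39; Wq = rho/(mu - lambda) = 0.0066 hours

0.0066 hours


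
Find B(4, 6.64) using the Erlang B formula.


B(N,A) = (A^N/N!) / sum(A^k/k!, k=0..N) with N=4, A=6.64 = 0.5079

0.5079


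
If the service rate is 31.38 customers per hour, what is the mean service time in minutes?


Mean service time = 60/mu = 60/31.38 = 1.91 minutes

1.91 minutes


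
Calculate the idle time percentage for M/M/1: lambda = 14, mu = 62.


Idle fraction = (1 - rho) * 100 = (1 - 14/62) * 100 = 77.4%

77.4%


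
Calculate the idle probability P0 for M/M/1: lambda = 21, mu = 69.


P0 = 1 - rho = 1 - 21/69 = 0.6957

0.6957


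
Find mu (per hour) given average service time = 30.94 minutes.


mu = 60 / avg_service_time = 60 / 30.94 = 1.94 per hour

1.94 per hour


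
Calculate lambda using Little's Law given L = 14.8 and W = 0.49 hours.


lambda = L / W = 14.8 / 0.49 = 30.2 per hour

30.2 per hour


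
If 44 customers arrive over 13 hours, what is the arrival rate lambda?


lambda = total arrivals / time = 44 / 13 = 3.38 per hour

3.38 per hour


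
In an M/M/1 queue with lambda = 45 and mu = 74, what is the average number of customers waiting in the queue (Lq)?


rho = 45/74; Lq = rho^2/(1-rho) = 0.94

0.94


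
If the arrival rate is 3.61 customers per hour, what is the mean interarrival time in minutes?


Mean interarrival time = 60/lambda = 60/3.61 = 16.62 minutes

16.62 minutes


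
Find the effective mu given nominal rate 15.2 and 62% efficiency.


Effective rate = mu * efficiency = 15.2 * 0.62 = 9.42 per hour

9.42 per hour


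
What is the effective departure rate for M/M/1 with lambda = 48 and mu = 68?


For a stable queue (lambda < mu), throughput = lambda = 48 per hour

48 per hour


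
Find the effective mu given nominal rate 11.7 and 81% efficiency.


Effective rate = mu * efficiency = 11.7 * 0.81 = 9.48 per hour

9.48 per hour


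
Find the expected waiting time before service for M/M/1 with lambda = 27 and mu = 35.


rho = 27/35; Wq = rho/(mu - lambda) = 0.0964 hours

0.0964 hours


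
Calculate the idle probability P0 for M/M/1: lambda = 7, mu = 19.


P0 = 1 - rho = 1 - 7/19 = 0.6316

0.6316


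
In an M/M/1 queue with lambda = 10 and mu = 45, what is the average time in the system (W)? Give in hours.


W = 1/(mu - lambda) = 1/(45 - 10) = 0.0286 hours

0.0286 hours


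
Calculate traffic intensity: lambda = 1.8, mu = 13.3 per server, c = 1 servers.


rho = lambda / (c * mu) = 1.8 / (1 * 13.3) = 0.1353

0.1353


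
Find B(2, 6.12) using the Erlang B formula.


B(N,A) = (A^N/N!) / sum(A^k/k!, k=0..N) with N=2, A=6.12 = 0.7245

0.7245


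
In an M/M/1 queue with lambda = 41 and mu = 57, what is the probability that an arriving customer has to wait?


P(wait) = rho = lambda/mu = 41/57 = 0.7193

0.7193


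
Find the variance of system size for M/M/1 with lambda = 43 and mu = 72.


rho = 43/72; Var(N) = rho/(1-rho)^2 = 3.68

3.68


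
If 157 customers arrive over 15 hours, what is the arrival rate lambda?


lambda = total arrivals / time = 157 / 15 = 10.47 per hour

10.47 per hour


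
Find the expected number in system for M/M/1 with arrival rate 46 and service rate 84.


rho = 46/84; L = rho/(1-rho) = 1.21

1.21


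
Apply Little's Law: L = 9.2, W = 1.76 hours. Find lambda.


lambda = L / W = 9.2 / 1.76 = 5.23 per hour

5.23 per hour


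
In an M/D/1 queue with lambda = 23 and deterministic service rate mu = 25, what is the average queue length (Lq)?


M/D/1: Lq = rho^2 / (2*(1-rho)) where rho = 23/25; Lq = 5.29

5.29


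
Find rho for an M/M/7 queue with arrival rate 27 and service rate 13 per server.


rho = lambda/(c*mu) = 27/(7*13) = 0.2967

0.2967


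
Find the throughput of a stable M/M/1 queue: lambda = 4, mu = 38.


For a stable queue (lambda < mu), throughput = lambda = 4 per hour

4 per hour


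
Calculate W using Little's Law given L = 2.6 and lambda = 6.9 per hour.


W = L / lambda = 2.6 / 6.9 = 0.3768 hours

0.3768 hours


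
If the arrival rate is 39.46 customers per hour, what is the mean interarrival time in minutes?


Mean interarrival time = 60/lambda = 60/39.46 = 1.52 minutes

1.52 minutes


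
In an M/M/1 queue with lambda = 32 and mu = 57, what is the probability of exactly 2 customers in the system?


rho = 32/57; P(n) = (1-rho)*rho^n = (1-32/57)*(32/57)^2 = 0.1382

0.1382


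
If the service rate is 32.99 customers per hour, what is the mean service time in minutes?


Mean service time = 60/mu = 60/32.99 = 1.82 minutes

1.82 minutes


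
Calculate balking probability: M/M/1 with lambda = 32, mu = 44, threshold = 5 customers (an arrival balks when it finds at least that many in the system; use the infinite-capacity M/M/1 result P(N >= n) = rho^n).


P(N >= 5) = rho^5 = (32/44)^5 = 0.2035

0.2035


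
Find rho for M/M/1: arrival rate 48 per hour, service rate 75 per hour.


rho = lambda/mu = 48/75 = 0.64

0.64


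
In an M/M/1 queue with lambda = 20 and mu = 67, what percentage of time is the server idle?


Idle fraction = (1 - rho) * 100 = (1 - 20/67) * 100 = 70.1%

70.1%


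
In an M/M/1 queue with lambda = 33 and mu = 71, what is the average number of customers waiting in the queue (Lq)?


rho = 33/71; Lq = rho^2/(1-rho) = 0.4

0.4


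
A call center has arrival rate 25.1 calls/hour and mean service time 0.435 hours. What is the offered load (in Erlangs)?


Offered load a = lambda * E[S] = 25.1 * 0.435 = 10.92 Erlangs

10.92 Erlangs


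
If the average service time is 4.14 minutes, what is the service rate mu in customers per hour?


mu = 60 / avg_service_time = 60 / 4.14 = 14.49 per hour

14.49 per hour


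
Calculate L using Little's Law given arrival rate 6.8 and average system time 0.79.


L = lambda * W = 6.8 * 0.79 = 5.37

5.37


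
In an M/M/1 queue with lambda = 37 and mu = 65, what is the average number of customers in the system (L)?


rho = 37/65; L = rho/(1-rho) = 1.32

1.32


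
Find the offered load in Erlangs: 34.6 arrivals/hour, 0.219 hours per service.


Offered load a = lambda * E[S] = 34.6 * 0.219 = 7.58 Erlangs

7.58 Erlangs


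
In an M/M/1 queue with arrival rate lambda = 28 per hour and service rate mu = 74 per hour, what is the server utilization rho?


rho = lambda/mu = 28/74 = 0.3784

0.3784


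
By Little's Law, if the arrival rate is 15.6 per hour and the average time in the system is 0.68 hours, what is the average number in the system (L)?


L = lambda * W = 15.6 * 0.68 = 10.61

10.61


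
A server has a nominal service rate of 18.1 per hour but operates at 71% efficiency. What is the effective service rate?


Effective rate = mu * efficiency = 18.1 * 0.71 = 12.85 per hour

12.85 per hour


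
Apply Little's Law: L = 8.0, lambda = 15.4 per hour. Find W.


W = L / lambda = 8.0 / 15.4 = 0.5195 hours

0.5195 hours


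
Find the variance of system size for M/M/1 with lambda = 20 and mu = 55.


rho = 20/55; Var(N) = rho/(1-rho)^2 = 0.9

0.9


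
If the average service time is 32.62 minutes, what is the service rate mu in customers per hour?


mu = 60 / avg_service_time = 60 / 32.62 = 1.84 per hour

1.84 per hour


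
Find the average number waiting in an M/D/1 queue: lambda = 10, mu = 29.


M/D/1: Lq = rho^2 / (2*(1-rho)) where rho = 10/29; Lq = 0.09

0.09


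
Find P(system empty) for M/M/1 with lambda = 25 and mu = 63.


P0 = 1 - rho = 1 - 25/63 = 0.6032

0.6032


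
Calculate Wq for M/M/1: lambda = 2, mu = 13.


rho = 2/13; Wq = rho/(mu - lambda) = 0.014 hours

0.014 hours


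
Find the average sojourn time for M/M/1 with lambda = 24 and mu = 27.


W = 1/(mu - lambda) = 1/(27 - 24) = 0.3333 hours

0.3333 hours


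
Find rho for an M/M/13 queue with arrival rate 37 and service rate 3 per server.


rho = lambda/(c*mu) = 37/(13*3) = 0.9487

0.9487


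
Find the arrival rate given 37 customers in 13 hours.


lambda = total arrivals / time = 37 / 13 = 2.85 per hour

2.85 per hour


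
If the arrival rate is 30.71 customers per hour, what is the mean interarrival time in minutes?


Mean interarrival time = 60/lambda = 60/30.71 = 1.95 minutes

1.95 minutes


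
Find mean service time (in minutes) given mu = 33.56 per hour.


Mean service time = 60/mu = 60/33.56 = 1.79 minutes

1.79 minutes


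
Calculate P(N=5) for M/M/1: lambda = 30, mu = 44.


rho = 30/44; P(n) = (1-rho)*rho^n = (1-30/44)*(30/44)^5 = 0.0469

0.0469


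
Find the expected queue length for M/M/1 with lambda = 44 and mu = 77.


rho = 44/77; Lq = rho^2/(1-rho) = 0.76

0.76


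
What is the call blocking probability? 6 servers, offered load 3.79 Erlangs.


B(N,A) = (A^N/N!) / sum(A^k/k!, k=0..N) with N=6, A=3.79 = 0.1022

0.1022


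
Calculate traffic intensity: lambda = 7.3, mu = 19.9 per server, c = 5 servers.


rho = lambda / (c * mu) = 7.3 / (5 * 19.9) = 0.0734

0.0734


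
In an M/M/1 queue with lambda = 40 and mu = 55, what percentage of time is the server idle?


Idle fraction = (1 - rho) * 100 = (1 - 40/55) * 100 = 27.3%

27.3%


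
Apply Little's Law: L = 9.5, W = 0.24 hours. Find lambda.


lambda = L / W = 9.5 / 0.24 = 39.58 per hour

39.58 per hour


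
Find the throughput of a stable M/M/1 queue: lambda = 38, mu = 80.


For a stable queue (lambda < mu), throughput = lambda = 38 per hour

38 per hour


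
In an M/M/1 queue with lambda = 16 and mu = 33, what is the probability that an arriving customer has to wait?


P(wait) = rho = lambda/mu = 16/33 = 0.4848

0.4848


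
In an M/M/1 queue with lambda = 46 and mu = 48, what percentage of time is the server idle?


Idle fraction = (1 - rho) * 100 = (1 - 46/48) * 100 = 4.2%

4.2%


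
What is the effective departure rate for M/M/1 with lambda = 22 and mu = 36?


For a stable queue (lambda < mu), throughput = lambda = 22 per hour

22 per hour


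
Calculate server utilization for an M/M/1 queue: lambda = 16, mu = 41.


rho = lambda/mu = 16/41 = 0.3902

0.3902


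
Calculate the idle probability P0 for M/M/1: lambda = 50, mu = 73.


P0 = 1 - rho = 1 - 50/73 = 0.3151

0.3151


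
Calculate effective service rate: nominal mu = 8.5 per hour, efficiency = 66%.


Effective rate = mu * efficiency = 8.5 * 0.66 = 5.61 per hour

5.61 per hour


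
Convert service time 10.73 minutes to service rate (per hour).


mu = 60 / avg_service_time = 60 / 10.73 = 5.59 per hour

5.59 per hour


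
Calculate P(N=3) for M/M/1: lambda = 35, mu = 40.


rho = 35/40; P(n) = (1-rho)*rho^n = (1-35/40)*(35/40)^3 = 0.0837

0.0837


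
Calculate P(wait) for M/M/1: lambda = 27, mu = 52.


P(wait) = rho = lambda/mu = 27/52 = 0.5192

0.5192


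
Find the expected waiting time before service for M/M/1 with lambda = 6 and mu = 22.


rho = 6/22; Wq = rho/(mu - lambda) = 0.017 hours

0.017 hours


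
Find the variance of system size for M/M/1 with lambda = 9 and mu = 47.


rho = 9/47; Var(N) = rho/(1-rho)^2 = 0.29

0.29


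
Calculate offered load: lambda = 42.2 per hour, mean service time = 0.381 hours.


Offered load a = lambda * E[S] = 42.2 * 0.381 = 16.08 Erlangs

16.08 Erlangs


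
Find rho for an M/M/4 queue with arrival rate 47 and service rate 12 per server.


rho = lambda/(c*mu) = 47/(4*12) = 0.9792

0.9792


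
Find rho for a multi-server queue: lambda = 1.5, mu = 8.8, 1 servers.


rho = lambda / (c * mu) = 1.5 / (1 * 8.8) = 0.1705

0.1705


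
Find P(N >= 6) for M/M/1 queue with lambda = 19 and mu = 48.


P(N >= 6) = rho^6 = (19/48)^6 = 0.0038

0.0038


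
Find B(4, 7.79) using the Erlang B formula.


B(N,A) = (A^N/N!) / sum(A^k/k!, k=0..N) with N=4, A=7.79 = 0.5654

0.5654


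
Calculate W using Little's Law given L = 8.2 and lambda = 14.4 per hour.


W = L / lambda = 8.2 / 14.4 = 0.5694 hours

0.5694 hours


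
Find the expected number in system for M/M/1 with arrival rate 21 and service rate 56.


rho = 21/56; L = rho/(1-rho) = 0.6

0.6


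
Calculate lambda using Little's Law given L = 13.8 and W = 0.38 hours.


lambda = L / W = 13.8 / 0.38 = 36.32 per hour

36.32 per hour


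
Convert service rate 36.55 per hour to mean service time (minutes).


Mean service time = 60/mu = 60/36.55 = 1.64 minutes

1.64 minutes


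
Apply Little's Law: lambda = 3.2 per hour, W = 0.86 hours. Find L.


L = lambda * W = 3.2 * 0.86 = 2.75

2.75


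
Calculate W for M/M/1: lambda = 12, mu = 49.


W = 1/(mu - lambda) = 1/(49 - 12) = 0.027 hours

0.027 hours


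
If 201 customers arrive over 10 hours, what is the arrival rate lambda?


lambda = total arrivals / time = 201 / 10 = 20.1 per hour

20.1 per hour


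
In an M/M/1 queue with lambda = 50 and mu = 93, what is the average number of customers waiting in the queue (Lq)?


rho = 50/93; Lq = rho^2/(1-rho) = 0.63

0.63


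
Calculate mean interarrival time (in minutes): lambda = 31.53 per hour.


Mean interarrival time = 60/lambda = 60/31.53 = 1.9 minutes

1.9 minutes


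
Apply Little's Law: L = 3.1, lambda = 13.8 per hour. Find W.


W = L / lambda = 3.1 / 13.8 = 0.2246 hours

0.2246 hours


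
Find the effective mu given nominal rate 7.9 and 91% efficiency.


Effective rate = mu * efficiency = 7.9 * 0.91 = 7.19 per hour

7.19 per hour


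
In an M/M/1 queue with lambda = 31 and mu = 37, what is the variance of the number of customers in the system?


rho = 31/37; Var(N) = rho/(1-rho)^2 = 31.86

31.86


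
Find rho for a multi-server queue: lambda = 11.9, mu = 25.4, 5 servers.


rho = lambda / (c * mu) = 11.9 / (5 * 25.4) = 0.0937

0.0937


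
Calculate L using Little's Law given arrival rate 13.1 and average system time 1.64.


L = lambda * W = 13.1 * 1.64 = 21.48

21.48


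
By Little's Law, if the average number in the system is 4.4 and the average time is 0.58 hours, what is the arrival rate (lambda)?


lambda = L / W = 4.4 / 0.58 = 7.59 per hour

7.59 per hour


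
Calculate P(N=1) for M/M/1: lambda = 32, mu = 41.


rho = 32/41; P(n) = (1-rho)*rho^n = (1-32/41)*(32/41)^1 = 0.1713

0.1713


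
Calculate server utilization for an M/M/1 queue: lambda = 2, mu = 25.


rho = lambda/mu = 2/25 = 0.08

0.08


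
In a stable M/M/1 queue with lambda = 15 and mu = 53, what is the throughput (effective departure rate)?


For a stable queue (lambda < mu), throughput = lambda = 15 per hour

15 per hour


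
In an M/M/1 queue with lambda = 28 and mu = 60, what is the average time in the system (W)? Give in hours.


W = 1/(mu - lambda) = 1/(60 - 28) = 0.0313 hours

0.0313 hours


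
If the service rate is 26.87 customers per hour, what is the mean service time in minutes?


Mean service time = 60/mu = 60/26.87 = 2.23 minutes

2.23 minutes


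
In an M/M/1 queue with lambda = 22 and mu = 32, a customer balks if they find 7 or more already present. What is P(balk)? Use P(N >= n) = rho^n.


P(N >= 7) = rho^7 = (22/32)^7 = 0.0726

0.0726


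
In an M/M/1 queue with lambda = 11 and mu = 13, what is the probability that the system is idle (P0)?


P0 = 1 - rho = 1 - 11/13 = 0.1538

0.1538


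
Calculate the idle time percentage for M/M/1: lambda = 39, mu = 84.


Idle fraction = (1 - rho) * 100 = (1 - 39/84) * 100 = 53.6%

53.6%


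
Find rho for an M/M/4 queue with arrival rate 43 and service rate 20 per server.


rho = lambda/(c*mu) = 43/(4*20) = 0.5375

0.5375


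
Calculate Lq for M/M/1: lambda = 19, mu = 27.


rho = 19/27; Lq = rho^2/(1-rho) = 1.67

1.67


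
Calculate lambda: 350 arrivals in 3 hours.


lambda = total arrivals / time = 350 / 3 = 116.67 per hour

116.67 per hour


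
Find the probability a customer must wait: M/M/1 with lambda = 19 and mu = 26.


P(wait) = rho = lambda/mu = 19/26 = 0.7308

0.7308


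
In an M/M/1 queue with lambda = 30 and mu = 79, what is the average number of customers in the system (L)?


rho = 30/79; L = rho/(1-rho) = 0.61

0.61


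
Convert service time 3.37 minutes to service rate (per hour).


mu = 60 / avg_service_time = 60 / 3.37 = 17.8 per hour

17.8 per hour


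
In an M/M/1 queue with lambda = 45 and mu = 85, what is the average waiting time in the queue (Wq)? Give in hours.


rho = 45/85; Wq = rho/(mu - lambda) = 0.0132 hours

0.0132 hours


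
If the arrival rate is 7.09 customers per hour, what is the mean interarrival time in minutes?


Mean interarrival time = 60/lambda = 60/7.09 = 8.46 minutes

8.46 minutes


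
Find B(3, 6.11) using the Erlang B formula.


B(N,A) = (A^N/N!) / sum(A^k/k!, k=0..N) with N=3, A=6.11 = 0.5959

0.5959


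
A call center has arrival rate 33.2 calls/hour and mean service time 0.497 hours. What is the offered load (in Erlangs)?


Offered load a = lambda * E[S] = 33.2 * 0.497 = 16.5 Erlangs

16.5 Erlangs


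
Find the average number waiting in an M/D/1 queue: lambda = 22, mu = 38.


M/D/1: Lq = rho^2 / (2*(1-rho)) where rho = 22/38; Lq = 0.4

0.4


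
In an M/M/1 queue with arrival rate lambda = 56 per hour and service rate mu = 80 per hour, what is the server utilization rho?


rho = lambda/mu = 56/80 = 0.7

0.7


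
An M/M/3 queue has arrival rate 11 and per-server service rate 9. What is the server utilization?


rho = lambda/(c*mu) = 11/(3*9) = 0.4074

0.4074


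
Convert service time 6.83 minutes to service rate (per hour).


mu = 60 / avg_service_time = 60 / 6.83 = 8.78 per hour

8.78 per hour


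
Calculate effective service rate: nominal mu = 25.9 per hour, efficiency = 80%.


Effective rate = mu * efficiency = 25.9 * 0.8 = 20.72 per hour

20.72 per hour


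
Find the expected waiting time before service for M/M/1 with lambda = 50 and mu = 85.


rho = 50/85; Wq = rho/(mu - lambda) = 0.0168 hours

0.0168 hours


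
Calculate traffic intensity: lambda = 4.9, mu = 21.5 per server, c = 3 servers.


rho = lambda / (c * mu) = 4.9 / (3 * 21.5) = 0.076

0.076


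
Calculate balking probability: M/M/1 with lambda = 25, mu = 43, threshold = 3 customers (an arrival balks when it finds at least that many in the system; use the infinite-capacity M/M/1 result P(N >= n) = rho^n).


P(N >= 3) = rho^3 = (25/43)^3 = 0.1965

0.1965


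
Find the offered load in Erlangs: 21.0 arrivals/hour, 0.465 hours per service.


Offered load a = lambda * E[S] = 21.0 * 0.465 = 9.77 Erlangs

9.77 Erlangs


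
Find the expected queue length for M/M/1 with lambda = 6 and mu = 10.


rho = 6/10; Lq = rho^2/(1-rho) = 0.9

0.9


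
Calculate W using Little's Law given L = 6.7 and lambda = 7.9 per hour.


W = L / lambda = 6.7 / 7.9 = 0.8481 hours

0.8481 hours


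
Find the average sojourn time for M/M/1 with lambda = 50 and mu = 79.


W = 1/(mu - lambda) = 1/(79 - 50) = 0.0345 hours

0.0345 hours


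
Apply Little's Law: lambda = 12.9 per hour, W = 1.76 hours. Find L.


L = lambda * W = 12.9 * 1.76 = 22.7

22.7


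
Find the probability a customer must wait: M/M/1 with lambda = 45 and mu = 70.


P(wait) = rho = lambda/mu = 45/70 = 0.6429

0.6429


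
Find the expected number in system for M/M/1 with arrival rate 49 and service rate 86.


rho = 49/86; L = rho/(1-rho) = 1.32

1.32


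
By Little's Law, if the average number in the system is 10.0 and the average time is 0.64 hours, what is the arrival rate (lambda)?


lambda = L / W = 10.0 / 0.64 = 15.63 per hour

15.63 per hour


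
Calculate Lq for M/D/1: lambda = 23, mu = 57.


M/D/1: Lq = rho^2 / (2*(1-rho)) where rho = 23/57; Lq = 0.14

0.14


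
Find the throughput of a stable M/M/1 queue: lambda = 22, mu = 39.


For a stable queue (lambda < mu), throughput = lambda = 22 per hour

22 per hour


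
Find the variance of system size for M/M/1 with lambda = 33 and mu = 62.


rho = 33/62; Var(N) = rho/(1-rho)^2 = 2.43

2.43


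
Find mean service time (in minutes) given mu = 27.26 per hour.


Mean service time = 60/mu = 60/27.26 = 2.2 minutes

2.2 minutes


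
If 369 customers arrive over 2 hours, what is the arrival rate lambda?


lambda = total arrivals / time = 369 / 2 = 184.5 per hour

184.5 per hour


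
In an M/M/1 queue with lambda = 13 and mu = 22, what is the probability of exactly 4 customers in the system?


rho = 13/22; P(n) = (1-rho)*rho^n = (1-13/22)*(13/22)^4 = 0.0499

0.0499


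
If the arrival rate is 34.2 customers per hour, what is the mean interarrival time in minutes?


Mean interarrival time = 60/lambda = 60/34.2 = 1.75 minutes

1.75 minutes


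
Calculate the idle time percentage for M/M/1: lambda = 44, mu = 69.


Idle fraction = (1 - rho) * 100 = (1 - 44/69) * 100 = 36.2%

36.2%


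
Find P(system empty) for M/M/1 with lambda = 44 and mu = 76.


P0 = 1 - rho = 1 - 44/76 = 0.4211

0.4211


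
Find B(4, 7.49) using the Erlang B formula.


B(N,A) = (A^N/N!) / sum(A^k/k!, k=0..N) with N=4, A=7.49 = 0.5517

0.5517


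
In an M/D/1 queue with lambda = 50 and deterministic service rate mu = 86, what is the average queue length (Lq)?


M/D/1: Lq = rho^2 / (2*(1-rho)) where rho = 50/86; Lq = 0.4

0.4


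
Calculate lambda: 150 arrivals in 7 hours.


lambda = total arrivals / time = 150 / 7 = 21.43 per hour

21.43 per hour


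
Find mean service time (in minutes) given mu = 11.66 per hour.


Mean service time = 60/mu = 60/11.66 = 5.15 minutes

5.15 minutes


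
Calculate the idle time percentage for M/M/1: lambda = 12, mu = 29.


Idle fraction = (1 - rho) * 100 = (1 - 12/29) * 100 = 58.6%

58.6%


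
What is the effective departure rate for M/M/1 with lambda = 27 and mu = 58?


For a stable queue (lambda < mu), throughput = lambda = 27 per hour

27 per hour


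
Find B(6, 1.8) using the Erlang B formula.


B(N,A) = (A^N/N!) / sum(A^k/k!, k=0..N) with N=6, A=1.8 = 0.0078

0.0078


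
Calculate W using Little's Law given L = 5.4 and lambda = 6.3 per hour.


W = L / lambda = 5.4 / 6.3 = 0.8571 hours

0.8571 hours


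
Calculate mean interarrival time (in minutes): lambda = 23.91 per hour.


Mean interarrival time = 60/lambda = 60/23.91 = 2.51 minutes

2.51 minutes


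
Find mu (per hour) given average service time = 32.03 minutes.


mu = 60 / avg_service_time = 60 / 32.03 = 1.87 per hour

1.87 per hour


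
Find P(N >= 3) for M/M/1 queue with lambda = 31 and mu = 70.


P(N >= 3) = rho^3 = (31/70)^3 = 0.0869

0.0869


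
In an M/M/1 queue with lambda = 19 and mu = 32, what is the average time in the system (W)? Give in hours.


W = 1/(mu - lambda) = 1/(32 - 19) = 0.0769 hours

0.0769 hours


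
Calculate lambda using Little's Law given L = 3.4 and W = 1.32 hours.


lambda = L / W = 3.4 / 1.32 = 2.58 per hour

2.58 per hour


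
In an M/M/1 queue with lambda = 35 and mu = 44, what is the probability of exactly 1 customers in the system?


rho = 35/44; P(n) = (1-rho)*rho^n = (1-35/44)*(35/44)^1 = 0.1627

0.1627


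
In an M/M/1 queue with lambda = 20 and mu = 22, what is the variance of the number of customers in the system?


rho = 20/22; Var(N) = rho/(1-rho)^2 = 110.0

110.0


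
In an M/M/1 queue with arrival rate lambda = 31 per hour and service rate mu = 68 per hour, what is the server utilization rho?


rho = lambda/mu = 31/68 = 0.4559

0.4559


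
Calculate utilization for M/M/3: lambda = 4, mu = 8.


rho = lambda/(c*mu) = 4/(3*8) = 0.1667

0.1667


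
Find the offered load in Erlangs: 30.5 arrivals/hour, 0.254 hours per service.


Offered load a = lambda * E[S] = 30.5 * 0.254 = 7.75 Erlangs

7.75 Erlangs


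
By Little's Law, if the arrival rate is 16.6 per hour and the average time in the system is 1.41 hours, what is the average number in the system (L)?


L = lambda * W = 16.6 * 1.41 = 23.41

23.41


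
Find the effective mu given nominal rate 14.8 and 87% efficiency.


Effective rate = mu * efficiency = 14.8 * 0.87 = 12.88 per hour

12.88 per hour


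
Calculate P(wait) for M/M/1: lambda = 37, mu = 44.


P(wait) = rho = lambda/mu = 37/44 = 0.8409

0.8409


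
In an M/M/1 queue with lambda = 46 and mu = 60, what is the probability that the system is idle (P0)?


P0 = 1 - rho = 1 - 46/60 = 0.2333

0.2333


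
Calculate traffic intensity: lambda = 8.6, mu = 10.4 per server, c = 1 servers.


rho = lambda / (c * mu) = 8.6 / (1 * 10.4) = 0.8269

0.8269


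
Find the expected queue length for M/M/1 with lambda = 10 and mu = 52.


rho = 10/52; Lq = rho^2/(1-rho) = 0.05

0.05


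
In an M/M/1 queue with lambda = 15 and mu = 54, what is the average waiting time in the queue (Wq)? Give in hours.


rho = 15/54; Wq = rho/(mu - lambda) = 0.0071 hours

0.0071 hours


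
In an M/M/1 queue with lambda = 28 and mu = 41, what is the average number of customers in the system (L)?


rho = 28/41; L = rho/(1-rho) = 2.15

2.15


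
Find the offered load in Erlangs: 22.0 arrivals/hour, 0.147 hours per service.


Offered load a = lambda * E[S] = 22.0 * 0.147 = 3.23 Erlangs

3.23 Erlangs


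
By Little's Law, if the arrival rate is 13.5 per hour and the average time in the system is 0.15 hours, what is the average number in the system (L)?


L = lambda * W = 13.5 * 0.15 = 2.03

2.03


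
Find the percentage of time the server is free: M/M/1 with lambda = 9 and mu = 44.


Idle fraction = (1 - rho) * 100 = (1 - 9/44) * 100 = 79.5%

79.5%


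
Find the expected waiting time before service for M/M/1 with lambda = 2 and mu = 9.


rho = 2/9; Wq = rho/(mu - lambda) = 0.0317 hours

0.0317 hours


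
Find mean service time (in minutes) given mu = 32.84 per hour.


Mean service time = 60/mu = 60/32.84 = 1.83 minutes

1.83 minutes


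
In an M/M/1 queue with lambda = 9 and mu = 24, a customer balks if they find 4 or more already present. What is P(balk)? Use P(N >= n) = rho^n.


P(N >= 4) = rho^4 = (9/24)^4 = 0.0198

0.0198


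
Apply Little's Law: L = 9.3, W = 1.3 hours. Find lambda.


lambda = L / W = 9.3 / 1.3 = 7.15 per hour

7.15 per hour


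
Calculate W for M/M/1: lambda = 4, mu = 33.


W = 1/(mu - lambda) = 1/(33 - 4) = 0.0345 hours

0.0345 hours


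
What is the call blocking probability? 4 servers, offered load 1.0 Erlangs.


B(N,A) = (A^N/N!) / sum(A^k/k!, k=0..N) with N=4, A=1.0 = 0.0154

0.0154


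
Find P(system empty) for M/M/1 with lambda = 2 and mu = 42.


P0 = 1 - rho = 1 - 2/42 = 0.9524

0.9524


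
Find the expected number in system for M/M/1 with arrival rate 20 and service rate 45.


rho = 20/45; L = rho/(1-rho) = 0.8

0.8


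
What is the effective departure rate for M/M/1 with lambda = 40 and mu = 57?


For a stable queue (lambda < mu), throughput = lambda = 40 per hour

40 per hour


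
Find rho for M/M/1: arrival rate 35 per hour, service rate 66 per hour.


rho = lambda/mu = 35/66 = 0.5303

0.5303


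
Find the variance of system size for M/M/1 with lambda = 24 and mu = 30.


rho = 24/30; Var(N) = rho/(1-rho)^2 = 20.0

20.0


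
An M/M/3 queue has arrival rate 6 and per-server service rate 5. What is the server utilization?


rho = lambda/(c*mu) = 6/(3*5) = 0.4

0.4


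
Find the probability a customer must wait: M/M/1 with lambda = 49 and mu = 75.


P(wait) = rho = lambda/mu = 49/75 = 0.6533

0.6533


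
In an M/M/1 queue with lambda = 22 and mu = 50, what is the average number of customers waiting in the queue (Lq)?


rho = 22/50; Lq = rho^2/(1-rho) = 0.35

0.35


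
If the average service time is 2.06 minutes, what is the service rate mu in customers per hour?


mu = 60 / avg_service_time = 60 / 2.06 = 29.13 per hour

29.13 per hour


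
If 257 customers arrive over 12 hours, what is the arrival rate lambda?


lambda = total arrivals / time = 257 / 12 = 21.42 per hour

21.42 per hour


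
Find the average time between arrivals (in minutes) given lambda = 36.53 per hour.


Mean interarrival time = 60/lambda = 60/36.53 = 1.64 minutes

1.64 minutes


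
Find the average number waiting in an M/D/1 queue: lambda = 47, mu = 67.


M/D/1: Lq = rho^2 / (2*(1-rho)) where rho = 47/67; Lq = 0.82

0.82


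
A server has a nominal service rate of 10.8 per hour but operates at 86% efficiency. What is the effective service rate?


Effective rate = mu * efficiency = 10.8 * 0.86 = 9.29 per hour

9.29 per hour


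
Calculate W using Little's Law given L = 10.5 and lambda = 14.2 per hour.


W = L / lambda = 10.5 / 14.2 = 0.7394 hours

0.7394 hours


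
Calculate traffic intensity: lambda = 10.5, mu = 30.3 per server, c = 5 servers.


rho = lambda / (c * mu) = 10.5 / (5 * 30.3) = 0.0693

0.0693
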